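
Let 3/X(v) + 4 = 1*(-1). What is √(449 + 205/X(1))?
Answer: √966/3 ≈ 10.360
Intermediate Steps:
X(v) = -⅗ (X(v) = 3/(-4 + 1*(-1)) = 3/(-4 - 1) = 3/(-5) = 3*(-⅕) = -⅗)
√(449 + 205/X(1)) = √(449 + 205/(-⅗)) = √(449 + 205*(-5/3)) = √(449 - 1025/3) = √(322/3) = √966/3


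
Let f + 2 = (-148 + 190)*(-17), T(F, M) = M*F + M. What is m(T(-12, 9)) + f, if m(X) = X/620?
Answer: -444019/620 ≈ -716.16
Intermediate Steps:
T(F, M) = M + F*M (T(F, M) = F*M + M = M + F*M)
m(X) = X/620 (m(X) = X*(1/620) = X/620)
f = -716 (f = -2 + (-148 + 190)*(-17) = -2 + 42*(-17) = -2 - 714 = -716)
m(T(-12, 9)) + f = (9*(1 - 12))/620 - 716 = (9*(-11))/620 - 716 = (1/620)*(-99) - 716 = -99/620 - 716 = -444019/620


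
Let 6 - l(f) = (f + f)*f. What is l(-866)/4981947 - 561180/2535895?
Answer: -1319874628666/2526738897513 ≈ -0.52236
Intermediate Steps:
l(f) = 6 - 2*f² (l(f) = 6 - (f + f)*f = 6 - 2*f*f = 6 - 2*f²)
l(-866)/4981947 - 561180/2535895 = (6 - 2*(-866)²)/4981947 - 561180/2535895 = (6 - 2*749956)*(1/4981947) - 561180*1/2535895 = (6 - 1499912)*(1/4981947) - 112236/507179 = -1499906*1/4981947 - 112236/507179 = -1499906/4981947 - 112236/507179 = -1319874628666/2526738897513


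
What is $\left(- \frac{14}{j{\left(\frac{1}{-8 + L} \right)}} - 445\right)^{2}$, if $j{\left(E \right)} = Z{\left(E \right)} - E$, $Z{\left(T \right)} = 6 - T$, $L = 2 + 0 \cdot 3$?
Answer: $\frac{72199009}{361} \approx 2.0 \cdot 10^{5}$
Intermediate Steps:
$L = 2$ ($L = 2 + 0 = 2$)
$j{\left(E \right)} = 6 - 2 E$ ($j{\left(E \right)} = \left(6 - E\right) - E = 6 - 2 E$)
$\left(- \frac{14}{j{\left(\frac{1}{-8 + L} \right)}} - 445\right)^{2} = \left(- \frac{14}{6 - \frac{2}{-8 + 2}} - 445\right)^{2} = \left(- \frac{14}{6 - \frac{2}{-6}} - 445\right)^{2} = \left(- \frac{14}{6 - - \frac{1}{3}} - 445\right)^{2} = \left(- \frac{14}{6 + \frac{1}{3}} - 445\right)^{2} = \left(- \frac{14}{\frac{19}{3}} - 445\right)^{2} = \left(\left(-14\right) \frac{3}{19} - 445\right)^{2} = \left(- \frac{42}{19} - 445\right)^{2} = \left(- \frac{8497}{19}\right)^{2} = \frac{72199009}{361}$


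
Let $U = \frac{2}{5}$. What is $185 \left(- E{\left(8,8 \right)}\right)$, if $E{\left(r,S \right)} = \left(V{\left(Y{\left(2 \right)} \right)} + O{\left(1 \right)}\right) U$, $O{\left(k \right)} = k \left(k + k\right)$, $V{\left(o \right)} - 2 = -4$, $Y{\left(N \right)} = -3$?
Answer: $0$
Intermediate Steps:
$V{\left(o \right)} = -2$ ($V{\left(o \right)} = 2 - 4 = -2$)
$O{\left(k \right)} = 2 k^{2}$ ($O{\left(k \right)} = k 2 k = 2 k^{2}$)
$U = \frac{2}{5}$ ($U = 2 \cdot \frac{1}{5} = \frac{2}{5} \approx 0.4$)
$E{\left(r,S \right)} = 0$ ($E{\left(r,S \right)} = \left(-2 + 2 \cdot 1^{2}\right) \frac{2}{5} = \left(-2 + 2 \cdot 1\right) \frac{2}{5} = \left(-2 + 2\right) \frac{2}{5} = 0 \cdot \frac{2}{5} = 0$)
$185 \left(- E{\left(8,8 \right)}\right) = 185 \left(\left(-1\right) 0\right) = 185 \cdot 0 = 0$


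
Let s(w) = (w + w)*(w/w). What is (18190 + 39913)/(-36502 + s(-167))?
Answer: -58103/36836 ≈ -1.5773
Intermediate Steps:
s(w) = 2*w (s(w) = (2*w)*1 = 2*w)
(18190 + 39913)/(-36502 + s(-167)) = (18190 + 39913)/(-36502 + 2*(-167)) = 58103/(-36502 - 334) = 58103/(-36836) = 58103*(-1/36836) = -58103/36836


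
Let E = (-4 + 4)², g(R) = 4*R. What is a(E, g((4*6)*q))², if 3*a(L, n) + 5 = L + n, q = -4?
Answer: 151321/9 ≈ 16813.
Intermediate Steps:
E = 0 (E = 0² = 0)
a(L, n) = -5/3 + L/3 + n/3 (a(L, n) = -5/3 + (L + n)/3 = -5/3 + (L/3 + n/3) = -5/3 + L/3 + n/3)
a(E, g((4*6)*q))² = (-5/3 + (⅓)*0 + (4*((4*6)*(-4)))/3)² = (-5/3 + 0 + (4*(24*(-4)))/3)² = (-5/3 + 0 + (4*(-96))/3)² = (-5/3 + 0 + (⅓)*(-384))² = (-5/3 + 0 - 128)² = (-389/3)² = 151321/9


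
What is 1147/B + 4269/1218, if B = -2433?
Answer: 2996477/987798 ≈ 3.0335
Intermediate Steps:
1147/B + 4269/1218 = 1147/(-2433) + 4269/1218 = 1147*(-1/2433) + 4269*(1/1218) = -1147/2433 + 1423/406 = 2996477/987798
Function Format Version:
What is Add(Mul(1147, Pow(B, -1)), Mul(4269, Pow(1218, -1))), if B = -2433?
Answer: Rational(2996477, 987798) ≈ 3.0335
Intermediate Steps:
Add(Mul(1147, Pow(B, -1)), Mul(4269, Pow(1218, -1))) = Add(Mul(1147, Pow(-2433, -1)), Mul(4269, Pow(1218, -1))) = Add(Mul(1147, Rational(-1, 2433)), Mul(4269, Rational(1, 1218))) = Add(Rational(-1147, 2433), Rational(1423, 406)) = Rational(2996477, 987798)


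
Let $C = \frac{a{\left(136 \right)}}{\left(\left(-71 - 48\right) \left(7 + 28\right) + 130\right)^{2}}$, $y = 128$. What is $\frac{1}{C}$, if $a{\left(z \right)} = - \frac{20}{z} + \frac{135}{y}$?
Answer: $\frac{1417117824}{79} \approx 1.7938 \cdot 10^{7}$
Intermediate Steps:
$a{\left(z \right)} = \frac{135}{128} - \frac{20}{z}$ ($a{\left(z \right)} = - \frac{20}{z} + \frac{135}{128} = \frac{135}{128} - \frac{20}{z}$)
$C = \frac{79}{1417117824}$ ($C = \frac{\frac{135}{128} - \frac{20}{136}}{\left(\left(-71 - 48\right) \left(7 + 28\right) + 130\right)^{2}} = \frac{\frac{135}{128} - \frac{5}{34}}{\left(\left(-119\right) 35 + 130\right)^{2}} = \frac{\frac{135}{128} - \frac{5}{34}}{\left(-4165 + 130\right)^{2}} = \frac{1975}{2176 \left(-4035\right)^{2}} = \frac{1975}{2176 \cdot 16281225} = \frac{1975}{2176} \cdot \frac{1}{16281225} = \frac{79}{1417117824} \approx 5.5747 \cdot 10^{-8}$)
$\frac{1}{C} = \frac{1}{\frac{79}{1417117824}} = \frac{1417117824}{79}$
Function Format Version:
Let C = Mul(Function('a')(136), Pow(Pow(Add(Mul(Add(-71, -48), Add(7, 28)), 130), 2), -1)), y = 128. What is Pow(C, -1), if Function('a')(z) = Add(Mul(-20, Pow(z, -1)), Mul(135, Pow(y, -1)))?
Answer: Rational(1417117824, 79) ≈ 1.7938e+7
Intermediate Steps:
Function('a')(z) = Add(Rational(135, 128), Mul(-20, Pow(z, -1))) (Function('a')(z) = Add(Mul(-20, Pow(z, -1)), Mul(135, Pow(128, -1))) = Add(Mul(-20, Pow(z, -1)), Mul(135, Rational(1, 128))) = Add(Mul(-20, Pow(z, -1)), Rational(135, 128)) = Add(Rational(135, 128), Mul(-20, Pow(z, -1))))
C = Rational(79, 1417117824) (C = Mul(Add(Rational(135, 128), Mul(-20, Pow(136, -1))), Pow(Pow(Add(Mul(Add(-71, -48), Add(7, 28)), 130), 2), -1)) = Mul(Add(Rational(135, 128), Mul(-20, Rational(1, 136))), Pow(Pow(Add(Mul(-119, 35), 130), 2), -1)) = Mul(Add(Rational(135, 128), Rational(-5, 34)), Pow(Pow(Add(-4165, 130), 2), -1)) = Mul(Rational(1975, 2176), Pow(Pow(-4035, 2), -1)) = Mul(Rational(1975, 2176), Pow(16281225, -1)) = Mul(Rational(1975, 2176), Rational(1, 16281225)) = Rational(79, 1417117824) ≈ 5.5747e-8)
Pow(C, -1) = Pow(Rational(79, 1417117824), -1) = Rational(1417117824, 79)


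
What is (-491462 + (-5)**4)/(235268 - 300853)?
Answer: 490837/65585 ≈ 7.4840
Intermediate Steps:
(-491462 + (-5)**4)/(235268 - 300853) = (-491462 + 625)/(-65585) = -490837*(-1/65585) = 490837/65585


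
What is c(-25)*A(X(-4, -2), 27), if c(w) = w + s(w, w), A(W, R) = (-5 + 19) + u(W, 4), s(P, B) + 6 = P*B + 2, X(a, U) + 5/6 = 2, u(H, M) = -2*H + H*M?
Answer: 29204/3 ≈ 9734.7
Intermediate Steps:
X(a, U) = 7/6 (X(a, U) = -⅚ + 2 = 7/6)
s(P, B) = -4 + B*P (s(P, B) = -6 + (P*B + 2) = -6 + (B*P + 2) = -6 + (2 + B*P) = -4 + B*P)
A(W, R) = 14 + 2*W (A(W, R) = (-5 + 19) + W*(-2 + 4) = 14 + W*2 = 14 + 2*W)
c(w) = -4 + w + w² (c(w) = w + (-4 + w*w) = w + (-4 + w²) = -4 + w + w²)
c(-25)*A(X(-4, -2), 27) = (-4 - 25 + (-25)²)*(14 + 2*(7/6)) = (-4 - 25 + 625)*(14 + 7/3) = 596*(49/3) = 29204/3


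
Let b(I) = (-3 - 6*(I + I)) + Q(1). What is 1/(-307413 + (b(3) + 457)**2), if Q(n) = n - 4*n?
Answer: -1/135188 ≈ -7.3971e-6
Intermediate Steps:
Q(n) = -3*n
b(I) = -6 - 12*I (b(I) = (-3 - 6*(I + I)) - 3*1 = (-3 - 12*I) - 3 = -6 - 12*I)
1/(-307413 + (b(3) + 457)**2) = 1/(-307413 + ((-6 - 12*3) + 457)**2) = 1/(-307413 + ((-6 - 36) + 457)**2) = 1/(-307413 + (-42 + 457)**2) = 1/(-307413 + 415**2) = 1/(-307413 + 172225) = 1/(-135188) = -1/135188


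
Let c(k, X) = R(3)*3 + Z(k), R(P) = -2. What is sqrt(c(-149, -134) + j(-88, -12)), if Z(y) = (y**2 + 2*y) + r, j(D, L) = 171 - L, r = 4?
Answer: 2*sqrt(5521) ≈ 148.61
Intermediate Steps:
Z(y) = 4 + y**2 + 2*y (Z(y) = (y**2 + 2*y) + 4 = 4 + y**2 + 2*y)
c(k, X) = -2 + k**2 + 2*k (c(k, X) = -2*3 + (4 + k**2 + 2*k) = -6 + (4 + k**2 + 2*k) = -2 + k**2 + 2*k)
sqrt(c(-149, -134) + j(-88, -12)) = sqrt((-2 + (-149)**2 + 2*(-149)) + (171 - 1*(-12))) = sqrt((-2 + 22201 - 298) + (171 + 12)) = sqrt(21901 + 183) = sqrt(22084) = 2*sqrt(5521)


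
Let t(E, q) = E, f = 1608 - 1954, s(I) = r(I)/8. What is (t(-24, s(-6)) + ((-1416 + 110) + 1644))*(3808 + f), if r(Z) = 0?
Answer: 1087068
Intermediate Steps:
s(I) = 0 (s(I) = 0/8 = 0*(⅛) = 0)
f = -346
(t(-24, s(-6)) + ((-1416 + 110) + 1644))*(3808 + f) = (-24 + ((-1416 + 110) + 1644))*(3808 - 346) = (-24 + (-1306 + 1644))*3462 = (-24 + 338)*3462 = 314*3462 = 1087068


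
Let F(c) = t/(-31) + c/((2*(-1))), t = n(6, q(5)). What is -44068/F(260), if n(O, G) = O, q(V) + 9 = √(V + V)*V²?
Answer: 341527/1009 ≈ 338.48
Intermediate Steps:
q(V) = -9 + √2*V^(5/2) (q(V) = -9 + √(V + V)*V² = -9 + √(2*V)*V² = -9 + (√2*√V)*V² = -9 + √2*V^(5/2))
t = 6
F(c) = -6/31 - c/2 (F(c) = 6/(-31) + c/((2*(-1))) = 6*(-1/31) + c/(-2) = -6/31 + c*(-½) = -6/31 - c/2)
-44068/F(260) = -44068/(-6/31 - ½*260) = -44068/(-6/31 - 130) = -44068/(-4036/31) = -44068*(-31/4036) = 341527/1009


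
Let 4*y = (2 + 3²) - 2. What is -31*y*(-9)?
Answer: 2511/4 ≈ 627.75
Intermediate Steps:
y = 9/4 (y = ((2 + 3²) - 2)/4 = ((2 + 9) - 2)/4 = (11 - 2)/4 = (¼)*9 = 9/4 ≈ 2.2500)
-31*y*(-9) = -31*9/4*(-9) = -279/4*(-9) = 2511/4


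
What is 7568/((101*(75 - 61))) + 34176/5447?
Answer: 44773880/3851029 ≈ 11.626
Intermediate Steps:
7568/((101*(75 - 61))) + 34176/5447 = 7568/((101*14)) + 34176*(1/5447) = 7568/1414 + 34176/5447 = 7568*(1/1414) + 34176/5447 = 3784/707 + 34176/5447 = 44773880/3851029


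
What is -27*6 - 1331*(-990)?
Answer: 1317528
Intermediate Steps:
-27*6 - 1331*(-990) = -162 + 1317690 = 1317528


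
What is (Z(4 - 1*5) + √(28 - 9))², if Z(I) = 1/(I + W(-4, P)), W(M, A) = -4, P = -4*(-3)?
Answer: 476/25 - 2*√19/5 ≈ 17.296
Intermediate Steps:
P = 12
Z(I) = 1/(-4 + I) (Z(I) = 1/(I - 4) = 1/(-4 + I))
(Z(4 - 1*5) + √(28 - 9))² = (1/(-4 + (4 - 1*5)) + √(28 - 9))² = (1/(-4 + (4 - 5)) + √19)² = (1/(-4 - 1) + √19)² = (1/(-5) + √19)² = (-⅕ + √19)²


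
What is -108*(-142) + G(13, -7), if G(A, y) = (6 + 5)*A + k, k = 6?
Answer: 15485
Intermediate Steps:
G(A, y) = 6 + 11*A (G(A, y) = (6 + 5)*A + 6 = 11*A + 6 = 6 + 11*A)
-108*(-142) + G(13, -7) = -108*(-142) + (6 + 11*13) = 15336 + (6 + 143) = 15336 + 149 = 15485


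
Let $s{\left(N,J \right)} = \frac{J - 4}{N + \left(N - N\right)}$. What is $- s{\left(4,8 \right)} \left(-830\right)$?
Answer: $830$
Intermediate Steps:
$s{\left(N,J \right)} = \frac{-4 + J}{N}$ ($s{\left(N,J \right)} = \frac{-4 + J}{N + 0} = \frac{-4 + J}{N}$)
$- s{\left(4,8 \right)} \left(-830\right) = - \frac{-4 + 8}{4} \left(-830\right) = - \frac{4}{4} \left(-830\right) = \left(-1\right) 1 \left(-830\right) = \left(-1\right) \left(-830\right) = 830$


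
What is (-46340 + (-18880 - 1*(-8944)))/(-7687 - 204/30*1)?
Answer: 281380/38469 ≈ 7.3145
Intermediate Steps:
(-46340 + (-18880 - 1*(-8944)))/(-7687 - 204/30*1) = (-46340 + (-18880 + 8944))/(-7687 - 204/30*1) = (-46340 - 9936)/(-7687 - 6*17/15*1) = -56276/(-7687 - 34/5*1) = -56276/(-7687 - 34/5) = -56276/(-38469/5) = -56276*(-5/38469) = 281380/38469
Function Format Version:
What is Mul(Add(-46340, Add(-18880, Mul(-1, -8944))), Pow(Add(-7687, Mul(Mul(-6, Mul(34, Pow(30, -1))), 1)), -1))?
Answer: Rational(281380, 38469) ≈ 7.3145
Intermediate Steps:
Mul(Add(-46340, Add(-18880, Mul(-1, -8944))), Pow(Add(-7687, Mul(Mul(-6, Mul(34, Pow(30, -1))), 1)), -1)) = Mul(Add(-46340, Add(-18880, 8944)), Pow(Add(-7687, Mul(Mul(-6, Mul(34, Rational(1, 30))), 1)), -1)) = Mul(Add(-46340, -9936), Pow(Add(-7687, Mul(Mul(-6, Rational(17, 15)), 1)), -1)) = Mul(-56276, Pow(Add(-7687, Mul(Rational(-34, 5), 1)), -1)) = Mul(-56276, Pow(Add(-7687, Rational(-34, 5)), -1)) = Mul(-56276, Pow(Rational(-38469, 5), -1)) = Mul(-56276, Rational(-5, 38469)) = Rational(281380, 38469)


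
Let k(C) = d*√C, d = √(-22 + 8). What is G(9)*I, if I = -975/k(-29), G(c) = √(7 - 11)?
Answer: 975*I*√406/203 ≈ 96.777*I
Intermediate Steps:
d = I*√14 (d = √(-14) = I*√14 ≈ 3.7417*I)
G(c) = 2*I (G(c) = √(-4) = 2*I)
k(C) = I*√14*√C (k(C) = (I*√14)*√C = I*√14*√C)
I = 975*√406/406 (I = -975*(-√406/406) = -(-975)*√406/406 = 975*√406/406 ≈ 48.388)
G(9)*I = (2*I)*(975*√406/406) = 975*I*√406/203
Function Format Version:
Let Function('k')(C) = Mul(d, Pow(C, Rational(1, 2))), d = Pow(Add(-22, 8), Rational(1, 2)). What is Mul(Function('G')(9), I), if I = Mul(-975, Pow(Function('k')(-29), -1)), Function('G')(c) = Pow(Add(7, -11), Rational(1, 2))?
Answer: Mul(Rational(975, 203), I, Pow(406, Rational(1, 2))) ≈ Mul(96.777, I)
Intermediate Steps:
d = Mul(I, Pow(14, Rational(1, 2))) (d = Pow(-14, Rational(1, 2)) = Mul(I, Pow(14, Rational(1, 2))) ≈ Mul(3.7417, I))
Function('G')(c) = Mul(2, I) (Function('G')(c) = Pow(-4, Rational(1, 2)) = Mul(2, I))
Function('k')(C) = Mul(I, Pow(14, Rational(1, 2)), Pow(C, Rational(1, 2))) (Function('k')(C) = Mul(Mul(I, Pow(14, Rational(1, 2))), Pow(C, Rational(1, 2))) = Mul(I, Pow(14, Rational(1, 2)), Pow(C, Rational(1, 2))))
I = Mul(Rational(975, 406), Pow(406, Rational(1, 2))) (I = Mul(-975, Pow(Mul(I, Pow(14, Rational(1, 2)), Pow(-29, Rational(1, 2))), -1)) = Mul(-975, Pow(Mul(I, Pow(14, Rational(1, 2)), Mul(I, Pow(29, Rational(1, 2)))), -1)) = Mul(-975, Pow(Mul(-1, Pow(406, Rational(1, 2))), -1)) = Mul(-975, Mul(Rational(-1, 406), Pow(406, Rational(1, 2)))) = Mul(Rational(975, 406), Pow(406, Rational(1, 2))) ≈ 48.388)
Mul(Function('G')(9), I) = Mul(Mul(2, I), Mul(Rational(975, 406), Pow(406, Rational(1, 2)))) = Mul(Rational(975, 203), I, Pow(406, Rational(1, 2)))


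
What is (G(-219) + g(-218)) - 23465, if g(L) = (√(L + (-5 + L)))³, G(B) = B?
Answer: -23684 - 9261*I ≈ -23684.0 - 9261.0*I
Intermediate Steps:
g(L) = (-5 + 2*L)^(3/2) (g(L) = (√(-5 + 2*L))³ = (-5 + 2*L)^(3/2))
(G(-219) + g(-218)) - 23465 = (-219 + (-5 + 2*(-218))^(3/2)) - 23465 = (-219 + (-5 - 436)^(3/2)) - 23465 = (-219 + (-441)^(3/2)) - 23465 = (-219 - 9261*I) - 23465 = -23684 - 9261*I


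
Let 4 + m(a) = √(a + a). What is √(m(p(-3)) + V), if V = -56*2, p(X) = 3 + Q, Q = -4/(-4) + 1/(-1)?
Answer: √(-116 + √6) ≈ 10.656*I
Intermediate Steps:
Q = 0 (Q = -4*(-¼) + 1*(-1) = 1 - 1 = 0)
p(X) = 3 (p(X) = 3 + 0 = 3)
m(a) = -4 + √2*√a (m(a) = -4 + √(a + a) = -4 + √(2*a) = -4 + √2*√a)
V = -112
√(m(p(-3)) + V) = √((-4 + √2*√3) - 112) = √((-4 + √6) - 112) = √(-116 + √6)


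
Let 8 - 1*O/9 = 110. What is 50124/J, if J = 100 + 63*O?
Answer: -25062/28867 ≈ -0.86819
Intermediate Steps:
O = -918 (O = 72 - 9*110 = 72 - 990 = -918)
J = -57734 (J = 100 + 63*(-918) = 100 - 57834 = -57734)
50124/J = 50124/(-57734) = 50124*(-1/57734) = -25062/28867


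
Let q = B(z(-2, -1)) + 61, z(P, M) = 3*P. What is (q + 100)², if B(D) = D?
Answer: 24025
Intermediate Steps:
q = 55 (q = 3*(-2) + 61 = -6 + 61 = 55)
(q + 100)² = (55 + 100)² = 155² = 24025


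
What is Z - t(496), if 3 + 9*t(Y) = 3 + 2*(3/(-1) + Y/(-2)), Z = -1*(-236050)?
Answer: 2124952/9 ≈ 2.3611e+5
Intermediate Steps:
Z = 236050
t(Y) = -2/3 - Y/9 (t(Y) = -1/3 + (3 + 2*(3/(-1) + Y/(-2)))/9 = -1/3 + (3 + 2*(3*(-1) + Y*(-1/2)))/9 = -1/3 + (3 + 2*(-3 - Y/2))/9 = -1/3 + (3 + (-6 - Y))/9 = -1/3 + (-3 - Y)/9 = -1/3 + (-1/3 - Y/9) = -2/3 - Y/9)
Z - t(496) = 236050 - (-2/3 - 1/9*496) = 236050 - (-2/3 - 496/9) = 236050 - 1*(-502/9) = 236050 + 502/9 = 2124952/9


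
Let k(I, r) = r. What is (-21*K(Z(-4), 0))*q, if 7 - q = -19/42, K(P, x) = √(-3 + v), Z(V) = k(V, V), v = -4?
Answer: -313*I*√7/2 ≈ -414.06*I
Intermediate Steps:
Z(V) = V
K(P, x) = I*√7 (K(P, x) = √(-3 - 4) = √(-7) = I*√7)
q = 313/42 (q = 7 - (-19)/42 = 7 - 1*(-19/42) = 7 + 19/42 = 313/42 ≈ 7.4524)
(-21*K(Z(-4), 0))*q = -21*I*√7*(313/42) = -313*I*√7/2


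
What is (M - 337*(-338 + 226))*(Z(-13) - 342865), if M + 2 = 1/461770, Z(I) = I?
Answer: -2987860037457699/230885 ≈ -1.2941e+10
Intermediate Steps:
M = -923539/461770 (M = -2 + 1/461770 = -923539/461770 ≈ -2.0000)
(M - 337*(-338 + 226))*(Z(-13) - 342865) = (-923539/461770 - 337*(-338 + 226))*(-13 - 342865) = (-923539/461770 - 337*(-112))*(-342878) = (-923539/461770 + 37744)*(-342878) = (17428123341/461770)*(-342878) = -2987860037457699/230885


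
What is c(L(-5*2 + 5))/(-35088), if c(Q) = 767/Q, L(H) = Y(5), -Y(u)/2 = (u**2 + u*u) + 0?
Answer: 767/3508800 ≈ 0.00021859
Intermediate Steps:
Y(u) = -4*u**2 (Y(u) = -2*((u**2 + u*u) + 0) = -2*((u**2 + u**2) + 0) = -2*(2*u**2 + 0) = -4*u**2)
L(H) = -100 (L(H) = -4*5**2 = -4*25 = -100)
c(L(-5*2 + 5))/(-35088) = (767/(-100))/(-35088) = (767*(-1/100))*(-1/35088) = -767/100*(-1/35088) = 767/3508800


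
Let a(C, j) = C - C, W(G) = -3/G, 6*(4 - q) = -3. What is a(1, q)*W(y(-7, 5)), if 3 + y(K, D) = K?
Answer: 0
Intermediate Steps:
y(K, D) = -3 + K
q = 9/2 (q = 4 - ⅙*(-3) = 4 + ½ = 9/2 ≈ 4.5000)
a(C, j) = 0
a(1, q)*W(y(-7, 5)) = 0*(-3/(-3 - 7)) = 0*(-3/(-10)) = 0*(-3*(-⅒)) = 0*(3/10) = 0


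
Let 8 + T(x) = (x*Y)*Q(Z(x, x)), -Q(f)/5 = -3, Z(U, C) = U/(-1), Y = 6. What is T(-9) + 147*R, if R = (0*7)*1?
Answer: -818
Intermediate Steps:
Z(U, C) = -U (Z(U, C) = U*(-1) = -U)
Q(f) = 15 (Q(f) = -5*(-3) = 15)
T(x) = -8 + 90*x (T(x) = -8 + (x*6)*15 = -8 + (6*x)*15 = -8 + 90*x)
R = 0 (R = 0*1 = 0)
T(-9) + 147*R = (-8 + 90*(-9)) + 147*0 = (-8 - 810) + 0 = -818 + 0 = -818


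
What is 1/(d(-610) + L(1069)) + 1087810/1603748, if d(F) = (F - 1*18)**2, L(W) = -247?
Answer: 214373886859/316048212738 ≈ 0.67830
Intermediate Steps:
d(F) = (-18 + F)**2 (d(F) = (F - 18)**2 = (-18 + F)**2)
1/(d(-610) + L(1069)) + 1087810/1603748 = 1/((-18 - 610)**2 - 247) + 1087810/1603748 = 1/((-628)**2 - 247) + 1087810*(1/1603748) = 1/(394384 - 247) + 543905/801874 = 1/394137 + 543905/801874 = 214373886859/316048212738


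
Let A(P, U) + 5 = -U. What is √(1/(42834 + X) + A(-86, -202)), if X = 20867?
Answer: √799390091698/63701 ≈ 14.036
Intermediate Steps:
A(P, U) = -5 - U
√(1/(42834 + X) + A(-86, -202)) = √(1/(42834 + 20867) + (-5 - 1*(-202))) = √(1/63701 + (-5 + 202)) = √(1/63701 + 197) = √(12549098/63701) = √799390091698/63701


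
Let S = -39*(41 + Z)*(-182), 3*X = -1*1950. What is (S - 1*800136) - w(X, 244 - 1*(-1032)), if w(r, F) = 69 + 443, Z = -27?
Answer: -701276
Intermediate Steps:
X = -650 (X = (-1*1950)/3 = (⅓)*(-1950) = -650)
S = 99372 (S = -39*(41 - 27)*(-182) = -39*14*(-182) = -546*(-182) = 99372)
w(r, F) = 512
(S - 1*800136) - w(X, 244 - 1*(-1032)) = (99372 - 1*800136) - 1*512 = (99372 - 800136) - 512 = -700764 - 512 = -701276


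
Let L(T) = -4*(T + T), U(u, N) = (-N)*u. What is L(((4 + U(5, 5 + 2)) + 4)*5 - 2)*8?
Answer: 8768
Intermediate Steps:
U(u, N) = -N*u
L(T) = -8*T
L(((4 + U(5, 5 + 2)) + 4)*5 - 2)*8 = -8*(((4 - 1*(5 + 2)*5) + 4)*5 - 2)*8 = -8*(((4 - 1*7*5) + 4)*5 - 2)*8 = -8*(((4 - 35) + 4)*5 - 2)*8 = -8*((-31 + 4)*5 - 2)*8 = -8*(-27*5 - 2)*8 = -8*(-135 - 2)*8 = -8*(-137)*8 = 1096*8 = 8768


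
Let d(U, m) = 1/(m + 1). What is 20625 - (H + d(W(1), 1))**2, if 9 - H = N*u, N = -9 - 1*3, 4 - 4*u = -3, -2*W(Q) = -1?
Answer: 78779/4 ≈ 19695.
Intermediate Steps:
W(Q) = 1/2 (W(Q) = -1/2*(-1) = 1/2)
u = 7/4 (u = 1 - 1/4*(-3) = 1 + 3/4 = 7/4 ≈ 1.7500)
N = -12 (N = -9 - 3 = -12)
H = 30 (H = 9 - (-12)*7/4 = 9 - 1*(-21) = 9 + 21 = 30)
d(U, m) = 1/(1 + m)
20625 - (H + d(W(1), 1))**2 = 20625 - (30 + 1/(1 + 1))**2 = 20625 - (30 + 1/2)**2 = 20625 - (61/2)**2 = 20625 - 1*3721/4 = 20625 - 3721/4 = 78779/4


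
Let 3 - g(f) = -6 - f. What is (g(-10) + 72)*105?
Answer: 7455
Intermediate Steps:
g(f) = 9 + f (g(f) = 3 - (-6 - f) = 3 + (6 + f) = 9 + f)
(g(-10) + 72)*105 = ((9 - 10) + 72)*105 = (-1 + 72)*105 = 71*105 = 7455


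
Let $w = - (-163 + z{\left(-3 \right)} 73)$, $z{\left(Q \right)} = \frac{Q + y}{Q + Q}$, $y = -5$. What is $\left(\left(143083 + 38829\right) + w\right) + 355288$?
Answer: $\frac{1611797}{3} \approx 5.3727 \cdot 10^{5}$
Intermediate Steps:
$z{\left(Q \right)} = \frac{-5 + Q}{2 Q}$ ($z{\left(Q \right)} = \frac{Q - 5}{Q + Q} = \frac{-5 + Q}{2 Q}$)
$w = \frac{197}{3}$ ($w = - (-163 + \frac{-5 - 3}{2 \left(-3\right)} 73) = - (-163 + \frac{1}{2} \left(- \frac{1}{3}\right) \left(-8\right) 73) = - (-163 + \frac{4}{3} \cdot 73) = - (-163 + \frac{292}{3}) = \left(-1\right) \left(- \frac{197}{3}\right) = \frac{197}{3} \approx 65.667$)
$\left(\left(143083 + 38829\right) + w\right) + 355288 = \left(\left(143083 + 38829\right) + \frac{197}{3}\right) + 355288 = \left(181912 + \frac{197}{3}\right) + 355288 = \frac{545933}{3} + 355288 = \frac{1611797}{3}$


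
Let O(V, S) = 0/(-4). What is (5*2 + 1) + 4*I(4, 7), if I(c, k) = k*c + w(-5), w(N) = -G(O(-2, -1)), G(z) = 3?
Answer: 111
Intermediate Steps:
O(V, S) = 0 (O(V, S) = 0*(-¼) = 0)
w(N) = -3 (w(N) = -1*3 = -3)
I(c, k) = -3 + c*k (I(c, k) = k*c - 3 = c*k - 3 = -3 + c*k)
(5*2 + 1) + 4*I(4, 7) = (5*2 + 1) + 4*(-3 + 4*7) = (10 + 1) + 4*(-3 + 28) = 11 + 4*25 = 11 + 100 = 111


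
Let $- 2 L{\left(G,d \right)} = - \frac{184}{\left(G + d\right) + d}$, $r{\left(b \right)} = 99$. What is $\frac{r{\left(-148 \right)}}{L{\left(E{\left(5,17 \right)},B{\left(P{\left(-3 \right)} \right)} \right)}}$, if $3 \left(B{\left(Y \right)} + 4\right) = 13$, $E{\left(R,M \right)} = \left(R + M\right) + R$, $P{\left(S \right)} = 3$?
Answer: $\frac{2739}{92} \approx 29.772$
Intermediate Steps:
$E{\left(R,M \right)} = M + 2 R$ ($E{\left(R,M \right)} = \left(M + R\right) + R = M + 2 R$)
$B{\left(Y \right)} = \frac{1}{3}$ ($B{\left(Y \right)} = -4 + \frac{1}{3} \cdot 13 = -4 + \frac{13}{3} = \frac{1}{3}$)
$L{\left(G,d \right)} = \frac{92}{G + 2 d}$ ($L{\left(G,d \right)} = - \frac{\left(-184\right) \frac{1}{\left(G + d\right) + d}}{2} = - \frac{\left(-184\right) \frac{1}{G + 2 d}}{2} = \frac{92}{G + 2 d}$)
$\frac{r{\left(-148 \right)}}{L{\left(E{\left(5,17 \right)},B{\left(P{\left(-3 \right)} \right)} \right)}} = \frac{99}{92 \frac{1}{\left(17 + 2 \cdot 5\right) + 2 \cdot \frac{1}{3}}} = \frac{99}{92 \frac{1}{\left(17 + 10\right) + \frac{2}{3}}} = \frac{99}{92 \frac{1}{27 + \frac{2}{3}}} = \frac{99}{92 \frac{1}{\frac{83}{3}}} = \frac{99}{92 \cdot \frac{3}{83}} = \frac{99}{\frac{276}{83}} = 99 \cdot \frac{83}{276} = \frac{2739}{92}$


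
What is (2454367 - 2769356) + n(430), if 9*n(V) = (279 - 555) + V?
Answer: -2834747/9 ≈ -3.1497e+5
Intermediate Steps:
n(V) = -92/3 + V/9 (n(V) = ((279 - 555) + V)/9 = (-276 + V)/9 = -92/3 + V/9)
(2454367 - 2769356) + n(430) = (2454367 - 2769356) + (-92/3 + (⅑)*430) = -314989 + (-92/3 + 430/9) = -314989 + 154/9 = -2834747/9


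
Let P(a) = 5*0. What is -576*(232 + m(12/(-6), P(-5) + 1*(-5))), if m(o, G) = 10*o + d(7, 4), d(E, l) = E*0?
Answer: -122112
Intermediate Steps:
P(a) = 0
d(E, l) = 0
m(o, G) = 10*o (m(o, G) = 10*o + 0 = 10*o)
-576*(232 + m(12/(-6), P(-5) + 1*(-5))) = -576*(232 + 10*(12/(-6))) = -576*(232 + 10*(12*(-⅙))) = -576*(232 + 10*(-2)) = -576*(232 - 20) = -576*212 = -122112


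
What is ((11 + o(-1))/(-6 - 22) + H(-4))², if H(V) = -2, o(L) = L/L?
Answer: 289/49 ≈ 5.8980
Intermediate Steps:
o(L) = 1
((11 + o(-1))/(-6 - 22) + H(-4))² = ((11 + 1)/(-6 - 22) - 2)² = (12/(-28) - 2)² = (12*(-1/28) - 2)² = (-3/7 - 2)² = (-17/7)² = 289/49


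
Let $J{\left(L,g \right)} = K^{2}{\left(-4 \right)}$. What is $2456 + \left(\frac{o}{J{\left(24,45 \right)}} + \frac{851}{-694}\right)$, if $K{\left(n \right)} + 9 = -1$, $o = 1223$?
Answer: $\frac{85605031}{34700} \approx 2467.0$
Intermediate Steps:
$K{\left(n \right)} = -10$ ($K{\left(n \right)} = -9 - 1 = -10$)
$J{\left(L,g \right)} = 100$ ($J{\left(L,g \right)} = \left(-10\right)^{2} = 100$)
$2456 + \left(\frac{o}{J{\left(24,45 \right)}} + \frac{851}{-694}\right) = 2456 + \left(\frac{1223}{100} + \frac{851}{-694}\right) = 2456 + \left(1223 \cdot \frac{1}{100} + 851 \left(- \frac{1}{694}\right)\right) = 2456 + \left(\frac{1223}{100} - \frac{851}{694}\right) = 2456 + \frac{381831}{34700} = \frac{85605031}{34700}$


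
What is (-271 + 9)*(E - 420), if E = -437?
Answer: 224534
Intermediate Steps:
(-271 + 9)*(E - 420) = (-271 + 9)*(-437 - 420) = -262*(-857) = 224534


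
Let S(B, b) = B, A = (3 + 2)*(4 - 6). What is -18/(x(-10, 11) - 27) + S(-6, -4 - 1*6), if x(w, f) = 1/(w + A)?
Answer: -2886/541 ≈ -5.3346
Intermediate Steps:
A = -10 (A = 5*(-2) = -10)
x(w, f) = 1/(-10 + w) (x(w, f) = 1/(w - 10) = 1/(-10 + w))
-18/(x(-10, 11) - 27) + S(-6, -4 - 1*6) = -18/(1/(-10 - 10) - 27) - 6 = -18/(1/(-20) - 27) - 6 = -18/(-1/20 - 27) - 6 = -18/(-541/20) - 6 = -18*(-20/541) - 6 = 360/541 - 6 = -2886/541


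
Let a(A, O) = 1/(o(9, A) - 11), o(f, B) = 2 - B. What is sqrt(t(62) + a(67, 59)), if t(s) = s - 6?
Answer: sqrt(80845)/38 ≈ 7.4824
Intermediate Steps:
a(A, O) = 1/(-9 - A) (a(A, O) = 1/((2 - A) - 11) = 1/(-9 - A))
t(s) = -6 + s
sqrt(t(62) + a(67, 59)) = sqrt((-6 + 62) - 1/(9 + 67)) = sqrt(56 - 1/76) = sqrt(4255/76) = sqrt(80845)/38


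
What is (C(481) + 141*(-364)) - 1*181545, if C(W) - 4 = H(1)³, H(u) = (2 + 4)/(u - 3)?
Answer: -232892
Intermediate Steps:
H(u) = 6/(-3 + u)
C(W) = -23 (C(W) = 4 + (6/(-3 + 1))³ = 4 + (6/(-2))³ = 4 + (6*(-½))³ = 4 + (-3)³ = 4 - 27 = -23)
(C(481) + 141*(-364)) - 1*181545 = (-23 + 141*(-364)) - 1*181545 = (-23 - 51324) - 181545 = -51347 - 181545 = -232892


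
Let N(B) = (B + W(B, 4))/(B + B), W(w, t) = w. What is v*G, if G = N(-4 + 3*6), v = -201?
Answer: -201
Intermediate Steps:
N(B) = 1 (N(B) = (B + B)/(B + B) = (2*B)/((2*B)) = (2*B)*(1/(2*B)) = 1)
G = 1
v*G = -201*1 = -201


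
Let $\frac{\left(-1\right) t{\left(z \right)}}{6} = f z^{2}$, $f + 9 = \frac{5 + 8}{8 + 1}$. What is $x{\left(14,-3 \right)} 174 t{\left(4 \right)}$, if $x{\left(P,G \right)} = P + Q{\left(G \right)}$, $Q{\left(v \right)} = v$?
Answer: $1388288$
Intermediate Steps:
$x{\left(P,G \right)} = G + P$ ($x{\left(P,G \right)} = P + G = G + P$)
$f = - \frac{68}{9}$ ($f = -9 + \frac{5 + 8}{8 + 1} = -9 + \frac{13}{9} = - \frac{68}{9} \approx -7.5556$)
$t{\left(z \right)} = \frac{136 z^{2}}{3}$ ($t{\left(z \right)} = - 6 \left(- \frac{68 z^{2}}{9}\right) = \frac{136 z^{2}}{3}$)
$x{\left(14,-3 \right)} 174 t{\left(4 \right)} = \left(-3 + 14\right) 174 \frac{136 \cdot 4^{2}}{3} = 11 \cdot 174 \cdot \frac{136}{3} \cdot 16 = 1914 \cdot \frac{2176}{3} = 1388288$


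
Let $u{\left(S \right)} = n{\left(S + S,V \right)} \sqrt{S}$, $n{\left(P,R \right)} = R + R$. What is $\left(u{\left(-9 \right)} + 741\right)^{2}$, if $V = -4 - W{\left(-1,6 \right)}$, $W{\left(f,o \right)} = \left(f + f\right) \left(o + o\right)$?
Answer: $534681 + 177840 i \approx 5.3468 \cdot 10^{5} + 1.7784 \cdot 10^{5} i$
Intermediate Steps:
$W{\left(f,o \right)} = 4 f o$ ($W{\left(f,o \right)} = 2 f 2 o = 4 f o$)
$V = 20$ ($V = -4 - 4 \left(-1\right) 6 = -4 - -24 = -4 + 24 = 20$)
$n{\left(P,R \right)} = 2 R$
$u{\left(S \right)} = 40 \sqrt{S}$ ($u{\left(S \right)} = 2 \cdot 20 \sqrt{S} = 40 \sqrt{S}$)
$\left(u{\left(-9 \right)} + 741\right)^{2} = \left(40 \sqrt{-9} + 741\right)^{2} = \left(40 \cdot 3 i + 741\right)^{2} = \left(120 i + 741\right)^{2} = \left(741 + 120 i\right)^{2}$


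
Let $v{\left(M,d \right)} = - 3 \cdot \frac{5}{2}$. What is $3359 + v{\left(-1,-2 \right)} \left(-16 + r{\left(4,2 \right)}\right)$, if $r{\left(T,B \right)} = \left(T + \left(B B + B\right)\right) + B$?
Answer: $3389$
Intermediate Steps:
$v{\left(M,d \right)} = - \frac{15}{2}$ ($v{\left(M,d \right)} = - 3 \cdot 5 \cdot \frac{1}{2} = \left(-3\right) \frac{5}{2} = - \frac{15}{2}$)
$r{\left(T,B \right)} = T + B^{2} + 2 B$ ($r{\left(T,B \right)} = \left(T + \left(B^{2} + B\right)\right) + B = \left(T + \left(B + B^{2}\right)\right) + B = \left(B + T + B^{2}\right) + B = T + B^{2} + 2 B$)
$3359 + v{\left(-1,-2 \right)} \left(-16 + r{\left(4,2 \right)}\right) = 3359 - \frac{15 \left(-16 + \left(4 + 2^{2} + 2 \cdot 2\right)\right)}{2} = 3359 - \frac{15 \left(-16 + \left(4 + 4 + 4\right)\right)}{2} = 3359 - \frac{15 \left(-16 + 12\right)}{2} = 3359 - -30 = 3359 + 30 = 3389$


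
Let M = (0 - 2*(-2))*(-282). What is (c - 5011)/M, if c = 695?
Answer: 1079/282 ≈ 3.8262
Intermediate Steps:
M = -1128 (M = (0 + 4)*(-282) = 4*(-282) = -1128)
(c - 5011)/M = (695 - 5011)/(-1128) = -4316*(-1/1128) = 1079/282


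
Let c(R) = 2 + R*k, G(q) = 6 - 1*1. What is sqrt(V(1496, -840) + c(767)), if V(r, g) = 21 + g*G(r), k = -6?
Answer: I*sqrt(8779) ≈ 93.696*I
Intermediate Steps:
G(q) = 5 (G(q) = 6 - 1 = 5)
c(R) = 2 - 6*R (c(R) = 2 + R*(-6) = 2 - 6*R)
V(r, g) = 21 + 5*g (V(r, g) = 21 + g*5 = 21 + 5*g)
sqrt(V(1496, -840) + c(767)) = sqrt((21 + 5*(-840)) + (2 - 6*767)) = sqrt((21 - 4200) + (2 - 4602)) = sqrt(-4179 - 4600) = sqrt(-8779) = I*sqrt(8779)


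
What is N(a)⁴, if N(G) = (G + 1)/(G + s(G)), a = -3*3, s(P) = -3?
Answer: 16/81 ≈ 0.19753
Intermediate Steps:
a = -9
N(G) = (1 + G)/(-3 + G) (N(G) = (G + 1)/(G - 3) = (1 + G)/(-3 + G))
N(a)⁴ = ((1 - 9)/(-3 - 9))⁴ = (-8/(-12))⁴ = (-1/12*(-8))⁴ = (⅔)⁴ = 16/81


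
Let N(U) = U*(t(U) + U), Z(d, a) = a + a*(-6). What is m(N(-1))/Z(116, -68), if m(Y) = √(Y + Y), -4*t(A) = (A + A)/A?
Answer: √3/340 ≈ 0.0050943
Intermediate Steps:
Z(d, a) = -5*a (Z(d, a) = a - 6*a = -5*a)
t(A) = -½ (t(A) = -(A + A)/(4*A) = -2*A/(4*A) = -¼*2 = -½)
N(U) = U*(-½ + U)
m(Y) = √2*√Y (m(Y) = √(2*Y) = √2*√Y)
m(N(-1))/Z(116, -68) = (√2*√(-(-½ - 1)))/((-5*(-68))) = (√2*√(-1*(-3/2)))/340 = (√2*√(3/2))*(1/340) = (√2*(√6/2))*(1/340) = √3*(1/340) = √3/340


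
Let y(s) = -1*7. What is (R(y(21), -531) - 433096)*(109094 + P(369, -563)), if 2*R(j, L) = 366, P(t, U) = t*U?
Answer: 42708166189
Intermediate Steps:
P(t, U) = U*t
y(s) = -7
R(j, L) = 183 (R(j, L) = (1/2)*366 = 183)
(R(y(21), -531) - 433096)*(109094 + P(369, -563)) = (183 - 433096)*(109094 - 563*369) = -432913*(109094 - 207747) = -432913*(-98653) = 42708166189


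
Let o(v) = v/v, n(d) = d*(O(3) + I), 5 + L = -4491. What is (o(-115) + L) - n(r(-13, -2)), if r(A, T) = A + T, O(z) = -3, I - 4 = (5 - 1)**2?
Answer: -4240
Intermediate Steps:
I = 20 (I = 4 + (5 - 1)**2 = 4 + 4**2 = 4 + 16 = 20)
L = -4496 (L = -5 - 4491 = -4496)
n(d) = 17*d (n(d) = d*(-3 + 20) = d*17 = 17*d)
o(v) = 1
(o(-115) + L) - n(r(-13, -2)) = (1 - 4496) - 17*(-13 - 2) = -4495 - 17*(-15) = -4495 - 1*(-255) = -4495 + 255 = -4240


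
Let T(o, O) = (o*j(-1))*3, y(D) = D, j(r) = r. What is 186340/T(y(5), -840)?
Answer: -37268/3 ≈ -12423.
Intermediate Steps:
T(o, O) = -3*o (T(o, O) = (o*(-1))*3 = -o*3 = -3*o)
186340/T(y(5), -840) = 186340/((-3*5)) = 186340/(-15) = 186340*(-1/15) = -37268/3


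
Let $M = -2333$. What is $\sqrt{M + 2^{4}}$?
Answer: $i \sqrt{2317} \approx 48.135 i$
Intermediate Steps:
$\sqrt{M + 2^{4}} = \sqrt{-2333 + 2^{4}} = \sqrt{-2333 + 16} = \sqrt{-2317} = i \sqrt{2317}$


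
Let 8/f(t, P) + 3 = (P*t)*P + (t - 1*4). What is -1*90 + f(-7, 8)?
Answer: -20794/231 ≈ -90.017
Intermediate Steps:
f(t, P) = 8/(-7 + t + t*P**2) (f(t, P) = 8/(-3 + ((P*t)*P + (t - 1*4))) = 8/(-3 + (t*P**2 + (t - 4))) = 8/(-3 + (t*P**2 + (-4 + t))) = 8/(-3 + (-4 + t + t*P**2)) = 8/(-7 + t + t*P**2))
-1*90 + f(-7, 8) = -1*90 + 8/(-7 - 7 - 7*8**2) = -90 + 8/(-7 - 7 - 7*64) = -90 + 8/(-7 - 7 - 448) = -90 + 8/(-462) = -90 + 8*(-1/462) = -90 - 4/231 = -20794/231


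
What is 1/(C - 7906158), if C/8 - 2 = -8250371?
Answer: -1/73909110 ≈ -1.3530e-8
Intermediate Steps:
C = -66002952 (C = 16 + 8*(-8250371) = 16 - 66002968 = -66002952)
1/(C - 7906158) = 1/(-66002952 - 7906158) = 1/(-73909110) = -1/73909110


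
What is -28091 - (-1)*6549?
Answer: -21542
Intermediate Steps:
-28091 - (-1)*6549 = -28091 - 1*(-6549) = -28091 + 6549 = -21542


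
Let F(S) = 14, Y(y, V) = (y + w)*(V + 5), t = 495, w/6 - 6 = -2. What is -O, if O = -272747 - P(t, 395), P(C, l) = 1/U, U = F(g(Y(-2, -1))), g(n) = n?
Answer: 3818459/14 ≈ 2.7275e+5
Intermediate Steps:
w = 24 (w = 36 + 6*(-2) = 36 - 12 = 24)
Y(y, V) = (5 + V)*(24 + y) (Y(y, V) = (y + 24)*(V + 5) = (24 + y)*(5 + V) = (5 + V)*(24 + y))
U = 14
P(C, l) = 1/14
O = -3818459/14 (O = -272747 - 1*1/14 = -272747 - 1/14 = -3818459/14 ≈ -2.7275e+5)
-O = -1*(-3818459/14) = 3818459/14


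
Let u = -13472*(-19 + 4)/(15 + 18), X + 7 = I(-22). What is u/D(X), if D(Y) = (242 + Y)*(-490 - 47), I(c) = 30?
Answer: -13472/313071 ≈ -0.043032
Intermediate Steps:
X = 23 (X = -7 + 30 = 23)
D(Y) = -129954 - 537*Y (D(Y) = (242 + Y)*(-537) = -129954 - 537*Y)
u = 67360/11 (u = -(-202080)/33 = -13472*(-5/11) = 67360/11 ≈ 6123.6)
u/D(X) = 67360/(11*(-129954 - 537*23)) = 67360/(11*(-129954 - 12351)) = (67360/11)/(-142305) = (67360/11)*(-1/142305) = -13472/313071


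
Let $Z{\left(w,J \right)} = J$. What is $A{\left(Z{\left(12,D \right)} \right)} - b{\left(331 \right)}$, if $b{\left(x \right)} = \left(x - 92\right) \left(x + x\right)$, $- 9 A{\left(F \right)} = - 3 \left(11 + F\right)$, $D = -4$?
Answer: $- \frac{474647}{3} \approx -1.5822 \cdot 10^{5}$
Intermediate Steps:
$A{\left(F \right)} = \frac{11}{3} + \frac{F}{3}$ ($A{\left(F \right)} = - \frac{\left(-3\right) \left(11 + F\right)}{9} = - \frac{-33 - 3 F}{9} = \frac{11}{3} + \frac{F}{3}$)
$b{\left(x \right)} = 2 x \left(-92 + x\right)$ ($b{\left(x \right)} = \left(-92 + x\right) 2 x = 2 x \left(-92 + x\right)$)
$A{\left(Z{\left(12,D \right)} \right)} - b{\left(331 \right)} = \left(\frac{11}{3} + \frac{1}{3} \left(-4\right)\right) - 2 \cdot 331 \left(-92 + 331\right) = \left(\frac{11}{3} - \frac{4}{3}\right) - 2 \cdot 331 \cdot 239 = \frac{7}{3} - 158218 = - \frac{474647}{3}$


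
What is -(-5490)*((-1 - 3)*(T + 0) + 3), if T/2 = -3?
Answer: 148230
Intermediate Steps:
T = -6 (T = 2*(-3) = -6)
-(-5490)*((-1 - 3)*(T + 0) + 3) = -(-5490)*((-1 - 3)*(-6 + 0) + 3) = -(-5490)*(-4*(-6) + 3) = -(-5490)*(24 + 3) = -(-5490)*27 = -1098*(-135) = 148230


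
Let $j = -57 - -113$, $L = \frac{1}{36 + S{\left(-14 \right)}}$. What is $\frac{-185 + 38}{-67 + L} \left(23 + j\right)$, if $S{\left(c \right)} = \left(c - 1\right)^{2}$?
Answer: $\frac{432999}{2498} \approx 173.34$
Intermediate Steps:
$S{\left(c \right)} = \left(-1 + c\right)^{2}$
$L = \frac{1}{261}$ ($L = \frac{1}{36 + \left(-1 - 14\right)^{2}} = \frac{1}{36 + \left(-15\right)^{2}} = \frac{1}{36 + 225} = \frac{1}{261} \approx 0.0038314$)
$j = 56$ ($j = -57 + 113 = 56$)
$\frac{-185 + 38}{-67 + L} \left(23 + j\right) = \frac{-185 + 38}{-67 + \frac{1}{261}} \left(23 + 56\right) = - \frac{147}{- \frac{17486}{261}} \cdot 79 = \left(-147\right) \left(- \frac{261}{17486}\right) 79 = \frac{5481}{2498} \cdot 79 = \frac{432999}{2498}$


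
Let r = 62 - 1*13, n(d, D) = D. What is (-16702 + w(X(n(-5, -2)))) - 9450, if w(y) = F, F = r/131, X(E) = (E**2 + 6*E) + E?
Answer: -3425863/131 ≈ -26152.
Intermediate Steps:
X(E) = E**2 + 7*E
r = 49 (r = 62 - 13 = 49)
F = 49/131 ≈ 0.37405
w(y) = 49/131
(-16702 + w(X(n(-5, -2)))) - 9450 = (-16702 + 49/131) - 9450 = -2187913/131 - 9450 = -3425863/131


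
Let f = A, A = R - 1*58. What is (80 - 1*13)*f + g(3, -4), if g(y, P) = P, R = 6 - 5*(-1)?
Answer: -3153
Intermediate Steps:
R = 11 (R = 6 + 5 = 11)
A = -47 (A = 11 - 1*58 = 11 - 58 = -47)
f = -47
(80 - 1*13)*f + g(3, -4) = (80 - 1*13)*(-47) - 4 = (80 - 13)*(-47) - 4 = 67*(-47) - 4 = -3149 - 4 = -3153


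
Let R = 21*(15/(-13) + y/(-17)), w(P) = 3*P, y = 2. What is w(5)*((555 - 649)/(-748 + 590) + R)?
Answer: -6836880/17459 ≈ -391.60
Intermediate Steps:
R = -5901/221 (R = 21*(15/(-13) + 2/(-17)) = 21*(15*(-1/13) + 2*(-1/17)) = 21*(-15/13 - 2/17) = 21*(-281/221) = -5901/221 ≈ -26.701)
w(5)*((555 - 649)/(-748 + 590) + R) = (3*5)*((555 - 649)/(-748 + 590) - 5901/221) = 15*(-94/(-158) - 5901/221) = 15*(-94*(-1/158) - 5901/221) = 15*(47/79 - 5901/221) = 15*(-455792/17459) = -6836880/17459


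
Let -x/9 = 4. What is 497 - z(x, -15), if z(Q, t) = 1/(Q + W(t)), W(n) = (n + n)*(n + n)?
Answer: 429407/864 ≈ 497.00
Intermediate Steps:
x = -36 (x = -9*4 = -36)
W(n) = 4*n**2 (W(n) = (2*n)*(2*n) = 4*n**2)
z(Q, t) = 1/(Q + 4*t**2)
497 - z(x, -15) = 497 - 1/(-36 + 4*(-15)**2) = 497 - 1/(-36 + 4*225) = 497 - 1/(-36 + 900) = 497 - 1/864 = 429407/864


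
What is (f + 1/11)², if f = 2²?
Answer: 2025/121 ≈ 16.736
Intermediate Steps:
f = 4
(f + 1/11)² = (4 + 1/11)² = (45/11)² = 2025/121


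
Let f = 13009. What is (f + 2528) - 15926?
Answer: -389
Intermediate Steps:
(f + 2528) - 15926 = (13009 + 2528) - 15926 = 15537 - 15926 = -389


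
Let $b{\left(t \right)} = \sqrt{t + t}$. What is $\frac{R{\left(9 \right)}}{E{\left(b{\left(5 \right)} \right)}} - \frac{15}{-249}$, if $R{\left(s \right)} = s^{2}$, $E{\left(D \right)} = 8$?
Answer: $\frac{6763}{664} \approx 10.185$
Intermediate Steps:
$b{\left(t \right)} = \sqrt{2} \sqrt{t}$ ($b{\left(t \right)} = \sqrt{2 t} = \sqrt{2} \sqrt{t}$)
$\frac{R{\left(9 \right)}}{E{\left(b{\left(5 \right)} \right)}} - \frac{15}{-249} = \frac{9^{2}}{8} - \frac{15}{-249} = 81 \cdot \frac{1}{8} - - \frac{5}{83} = \frac{81}{8} + \frac{5}{83} = \frac{6763}{664}$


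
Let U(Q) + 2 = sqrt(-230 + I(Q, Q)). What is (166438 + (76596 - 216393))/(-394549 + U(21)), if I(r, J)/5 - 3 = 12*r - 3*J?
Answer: -10511233191/155670490871 - 26641*sqrt(730)/155670490871 ≈ -0.067527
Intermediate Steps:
I(r, J) = 15 - 15*J + 60*r (I(r, J) = 15 + 5*(12*r - 3*J) = 15 + 5*(-3*J + 12*r) = 15 + (-15*J + 60*r) = 15 - 15*J + 60*r)
U(Q) = -2 + sqrt(-215 + 45*Q) (U(Q) = -2 + sqrt(-230 + (15 - 15*Q + 60*Q)) = -2 + sqrt(-230 + (15 + 45*Q)) = -2 + sqrt(-215 + 45*Q))
(166438 + (76596 - 216393))/(-394549 + U(21)) = (166438 + (76596 - 216393))/(-394549 + (-2 + sqrt(-215 + 45*21))) = (166438 - 139797)/(-394549 + (-2 + sqrt(-215 + 945))) = 26641/(-394549 + (-2 + sqrt(730))) = 26641/(-394551 + sqrt(730))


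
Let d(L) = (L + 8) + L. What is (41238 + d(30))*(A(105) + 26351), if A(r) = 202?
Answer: 1096798218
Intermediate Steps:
d(L) = 8 + 2*L (d(L) = (8 + L) + L = 8 + 2*L)
(41238 + d(30))*(A(105) + 26351) = (41238 + (8 + 2*30))*(202 + 26351) = (41238 + (8 + 60))*26553 = (41238 + 68)*26553 = 41306*26553 = 1096798218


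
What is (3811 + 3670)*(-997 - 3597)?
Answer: -34367714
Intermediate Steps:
(3811 + 3670)*(-997 - 3597) = 7481*(-4594) = -34367714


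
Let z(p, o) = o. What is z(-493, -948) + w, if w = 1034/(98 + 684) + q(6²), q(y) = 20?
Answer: -362331/391 ≈ -926.68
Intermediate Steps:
w = 8337/391 (w = 1034/(98 + 684) + 20 = 1034/782 + 20 = (1/782)*1034 + 20 = 517/391 + 20 = 8337/391 ≈ 21.322)
z(-493, -948) + w = -948 + 8337/391 = -362331/391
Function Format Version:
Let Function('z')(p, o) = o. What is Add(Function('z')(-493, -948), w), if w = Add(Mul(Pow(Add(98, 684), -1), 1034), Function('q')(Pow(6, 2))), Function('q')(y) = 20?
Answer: Rational(-362331, 391) ≈ -926.68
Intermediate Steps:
w = Rational(8337, 391) (w = Add(Mul(Pow(Add(98, 684), -1), 1034), 20) = Add(Mul(Pow(782, -1), 1034), 20) = Add(Mul(Rational(1, 782), 1034), 20) = Add(Rational(517, 391), 20) = Rational(8337, 391) ≈ 21.322)
Add(Function('z')(-493, -948), w) = Add(-948, Rational(8337, 391)) = Rational(-362331, 391)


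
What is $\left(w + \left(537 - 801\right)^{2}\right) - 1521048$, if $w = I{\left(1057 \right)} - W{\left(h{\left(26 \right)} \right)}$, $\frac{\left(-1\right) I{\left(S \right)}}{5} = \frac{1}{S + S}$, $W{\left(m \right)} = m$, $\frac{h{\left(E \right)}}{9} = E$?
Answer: $- \frac{3068652809}{2114} \approx -1.4516 \cdot 10^{6}$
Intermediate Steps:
$h{\left(E \right)} = 9 E$
$I{\left(S \right)} = - \frac{5}{2 S}$ ($I{\left(S \right)} = - \frac{5}{S + S} = - \frac{5}{2 S}$)
$w = - \frac{494681}{2114}$ ($w = - \frac{5}{2 \cdot 1057} - 9 \cdot 26 = \left(- \frac{5}{2}\right) \frac{1}{1057} - 234 = - \frac{5}{2114} - 234 = - \frac{494681}{2114} \approx -234.0$)
$\left(w + \left(537 - 801\right)^{2}\right) - 1521048 = \left(- \frac{494681}{2114} + \left(537 - 801\right)^{2}\right) - 1521048 = \left(- \frac{494681}{2114} + \left(-264\right)^{2}\right) - 1521048 = \left(- \frac{494681}{2114} + 69696\right) - 1521048 = \frac{146842663}{2114} - 1521048 = - \frac{3068652809}{2114}$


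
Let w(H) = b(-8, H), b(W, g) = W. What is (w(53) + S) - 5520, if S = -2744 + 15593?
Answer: 7321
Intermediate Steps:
w(H) = -8
S = 12849
(w(53) + S) - 5520 = (-8 + 12849) - 5520 = 12841 - 5520 = 7321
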